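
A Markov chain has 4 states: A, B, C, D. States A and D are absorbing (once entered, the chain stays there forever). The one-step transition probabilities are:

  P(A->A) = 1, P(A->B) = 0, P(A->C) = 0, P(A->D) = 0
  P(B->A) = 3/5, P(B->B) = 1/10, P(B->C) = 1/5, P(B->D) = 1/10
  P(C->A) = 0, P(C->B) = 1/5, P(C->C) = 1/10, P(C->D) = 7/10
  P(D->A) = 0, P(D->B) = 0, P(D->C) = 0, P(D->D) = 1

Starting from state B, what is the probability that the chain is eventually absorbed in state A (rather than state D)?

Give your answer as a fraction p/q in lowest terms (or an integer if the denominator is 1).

Let a_i = P(absorbed in A | start in state i).
Boundary conditions: a_A = 1, a_D = 0.
For each transient state i, a_i = sum_j P(i->j) * a_j:
  a_B = 3/5*a_A + 1/10*a_B + 1/5*a_C + 1/10*a_D
  a_C = 0*a_A + 1/5*a_B + 1/10*a_C + 7/10*a_D

Substituting a_A = 1 and a_D = 0, rearrange to (I - Q) a = r where r[i] = P(i -> A):
  [9/10, -1/5] . (a_B, a_C) = 3/5
  [-1/5, 9/10] . (a_B, a_C) = 0

Solving yields:
  a_B = 54/77
  a_C = 12/77

Starting state is B, so the absorption probability is a_B = 54/77.

Answer: 54/77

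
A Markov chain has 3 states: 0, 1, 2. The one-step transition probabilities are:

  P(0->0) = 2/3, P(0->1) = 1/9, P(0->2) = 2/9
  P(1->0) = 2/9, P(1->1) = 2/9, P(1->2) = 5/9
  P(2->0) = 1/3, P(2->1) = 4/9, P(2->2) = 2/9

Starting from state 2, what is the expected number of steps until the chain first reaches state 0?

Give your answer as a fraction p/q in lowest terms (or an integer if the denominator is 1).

Answer: 99/29

Derivation:
Let h_i = expected steps to first reach 0 from state i.
Boundary: h_0 = 0.
First-step equations for the other states:
  h_1 = 1 + 2/9*h_0 + 2/9*h_1 + 5/9*h_2
  h_2 = 1 + 1/3*h_0 + 4/9*h_1 + 2/9*h_2

Substituting h_0 = 0 and rearranging gives the linear system (I - Q) h = 1:
  [7/9, -5/9] . (h_1, h_2) = 1
  [-4/9, 7/9] . (h_1, h_2) = 1

Solving yields:
  h_1 = 108/29
  h_2 = 99/29

Starting state is 2, so the expected hitting time is h_2 = 99/29.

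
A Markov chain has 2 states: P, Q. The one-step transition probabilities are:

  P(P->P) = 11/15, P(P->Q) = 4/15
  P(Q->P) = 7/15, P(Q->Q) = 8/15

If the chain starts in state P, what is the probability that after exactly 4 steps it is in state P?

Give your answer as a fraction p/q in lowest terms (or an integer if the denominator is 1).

Answer: 32309/50625

Derivation:
Computing P^4 by repeated multiplication:
P^1 =
  P: [11/15, 4/15]
  Q: [7/15, 8/15]
P^2 =
  P: [149/225, 76/225]
  Q: [133/225, 92/225]
P^3 =
  P: [2171/3375, 1204/3375]
  Q: [2107/3375, 1268/3375]
P^4 =
  P: [32309/50625, 18316/50625]
  Q: [32053/50625, 18572/50625]

(P^4)[P -> P] = 32309/50625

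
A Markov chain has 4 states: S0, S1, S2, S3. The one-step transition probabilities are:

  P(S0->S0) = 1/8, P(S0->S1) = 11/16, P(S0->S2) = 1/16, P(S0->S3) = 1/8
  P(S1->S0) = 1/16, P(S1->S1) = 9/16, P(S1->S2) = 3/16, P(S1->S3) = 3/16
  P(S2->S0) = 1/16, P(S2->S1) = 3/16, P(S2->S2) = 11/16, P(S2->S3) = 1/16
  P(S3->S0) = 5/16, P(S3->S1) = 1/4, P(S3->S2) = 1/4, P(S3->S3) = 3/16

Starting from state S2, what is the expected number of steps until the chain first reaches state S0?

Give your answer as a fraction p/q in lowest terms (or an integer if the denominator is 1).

Let h_i = expected steps to first reach S0 from state i.
Boundary: h_S0 = 0.
First-step equations for the other states:
  h_S1 = 1 + 1/16*h_S0 + 9/16*h_S1 + 3/16*h_S2 + 3/16*h_S3
  h_S2 = 1 + 1/16*h_S0 + 3/16*h_S1 + 11/16*h_S2 + 1/16*h_S3
  h_S3 = 1 + 5/16*h_S0 + 1/4*h_S1 + 1/4*h_S2 + 3/16*h_S3

Substituting h_S0 = 0 and rearranging gives the linear system (I - Q) h = 1:
  [7/16, -3/16, -3/16] . (h_S1, h_S2, h_S3) = 1
  [-3/16, 5/16, -1/16] . (h_S1, h_S2, h_S3) = 1
  [-1/4, -1/4, 13/16] . (h_S1, h_S2, h_S3) = 1

Solving yields:
  h_S1 = 1040/101
  h_S2 = 1104/101
  h_S3 = 784/101

Starting state is S2, so the expected hitting time is h_S2 = 1104/101.

Answer: 1104/101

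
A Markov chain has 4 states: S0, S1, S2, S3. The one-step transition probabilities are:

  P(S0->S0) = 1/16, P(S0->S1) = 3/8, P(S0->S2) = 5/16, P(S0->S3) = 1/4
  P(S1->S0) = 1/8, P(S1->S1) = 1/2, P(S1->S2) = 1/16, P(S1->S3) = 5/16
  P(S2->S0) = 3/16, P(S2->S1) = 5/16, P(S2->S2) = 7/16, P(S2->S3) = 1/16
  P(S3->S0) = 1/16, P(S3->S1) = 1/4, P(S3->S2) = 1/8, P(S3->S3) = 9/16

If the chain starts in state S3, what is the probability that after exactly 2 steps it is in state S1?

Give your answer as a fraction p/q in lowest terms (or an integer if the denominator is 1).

Computing P^2 by repeated multiplication:
P^1 =
  S0: [1/16, 3/8, 5/16, 1/4]
  S1: [1/8, 1/2, 1/16, 5/16]
  S2: [3/16, 5/16, 7/16, 1/16]
  S3: [1/16, 1/4, 1/8, 9/16]
P^2 =
  S0: [1/8, 95/256, 27/128, 75/256]
  S1: [13/128, 101/256, 35/256, 47/128]
  S2: [35/256, 97/256, 71/256, 53/256]
  S3: [3/32, 21/64, 41/256, 107/256]

(P^2)[S3 -> S1] = 21/64

Answer: 21/64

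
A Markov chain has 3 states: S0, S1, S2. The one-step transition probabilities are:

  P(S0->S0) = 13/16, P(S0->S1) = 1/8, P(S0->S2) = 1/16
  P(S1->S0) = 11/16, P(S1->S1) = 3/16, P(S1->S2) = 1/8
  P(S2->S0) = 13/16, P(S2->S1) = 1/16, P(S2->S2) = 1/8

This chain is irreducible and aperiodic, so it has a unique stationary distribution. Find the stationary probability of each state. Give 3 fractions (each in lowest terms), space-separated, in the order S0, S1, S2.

The stationary distribution satisfies pi = pi * P, i.e.:
  pi_S0 = 13/16*pi_S0 + 11/16*pi_S1 + 13/16*pi_S2
  pi_S1 = 1/8*pi_S0 + 3/16*pi_S1 + 1/16*pi_S2
  pi_S2 = 1/16*pi_S0 + 1/8*pi_S1 + 1/8*pi_S2
with normalization: pi_S0 + pi_S1 + pi_S2 = 1.

Using the first 2 balance equations plus normalization, the linear system A*pi = b is:
  [-3/16, 11/16, 13/16] . pi = 0
  [1/8, -13/16, 1/16] . pi = 0
  [1, 1, 1] . pi = 1

Solving yields:
  pi_S0 = 90/113
  pi_S1 = 29/226
  pi_S2 = 17/226

Verification (pi * P):
  90/113*13/16 + 29/226*11/16 + 17/226*13/16 = 90/113 = pi_S0  (ok)
  90/113*1/8 + 29/226*3/16 + 17/226*1/16 = 29/226 = pi_S1  (ok)
  90/113*1/16 + 29/226*1/8 + 17/226*1/8 = 17/226 = pi_S2  (ok)

Answer: 90/113 29/226 17/226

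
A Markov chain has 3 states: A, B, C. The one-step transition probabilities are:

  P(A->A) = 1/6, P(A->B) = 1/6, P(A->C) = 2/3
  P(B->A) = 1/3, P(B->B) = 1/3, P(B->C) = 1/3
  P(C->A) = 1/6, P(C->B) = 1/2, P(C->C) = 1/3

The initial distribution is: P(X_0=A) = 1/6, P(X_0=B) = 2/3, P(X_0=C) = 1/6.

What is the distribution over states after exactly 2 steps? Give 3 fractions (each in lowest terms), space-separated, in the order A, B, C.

Propagating the distribution step by step (d_{t+1} = d_t * P):
d_0 = (A=1/6, B=2/3, C=1/6)
  d_1[A] = 1/6*1/6 + 2/3*1/3 + 1/6*1/6 = 5/18
  d_1[B] = 1/6*1/6 + 2/3*1/3 + 1/6*1/2 = 1/3
  d_1[C] = 1/6*2/3 + 2/3*1/3 + 1/6*1/3 = 7/18
d_1 = (A=5/18, B=1/3, C=7/18)
  d_2[A] = 5/18*1/6 + 1/3*1/3 + 7/18*1/6 = 2/9
  d_2[B] = 5/18*1/6 + 1/3*1/3 + 7/18*1/2 = 19/54
  d_2[C] = 5/18*2/3 + 1/3*1/3 + 7/18*1/3 = 23/54
d_2 = (A=2/9, B=19/54, C=23/54)

Answer: 2/9 19/54 23/54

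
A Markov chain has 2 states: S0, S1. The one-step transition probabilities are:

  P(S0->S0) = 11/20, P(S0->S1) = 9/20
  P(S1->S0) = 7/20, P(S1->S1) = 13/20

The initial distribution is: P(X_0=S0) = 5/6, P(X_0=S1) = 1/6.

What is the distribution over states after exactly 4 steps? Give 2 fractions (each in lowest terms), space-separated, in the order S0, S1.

Propagating the distribution step by step (d_{t+1} = d_t * P):
d_0 = (S0=5/6, S1=1/6)
  d_1[S0] = 5/6*11/20 + 1/6*7/20 = 31/60
  d_1[S1] = 5/6*9/20 + 1/6*13/20 = 29/60
d_1 = (S0=31/60, S1=29/60)
  d_2[S0] = 31/60*11/20 + 29/60*7/20 = 34/75
  d_2[S1] = 31/60*9/20 + 29/60*13/20 = 41/75
d_2 = (S0=34/75, S1=41/75)
  d_3[S0] = 34/75*11/20 + 41/75*7/20 = 661/1500
  d_3[S1] = 34/75*9/20 + 41/75*13/20 = 839/1500
d_3 = (S0=661/1500, S1=839/1500)
  d_4[S0] = 661/1500*11/20 + 839/1500*7/20 = 1643/3750
  d_4[S1] = 661/1500*9/20 + 839/1500*13/20 = 2107/3750
d_4 = (S0=1643/3750, S1=2107/3750)

Answer: 1643/3750 2107/3750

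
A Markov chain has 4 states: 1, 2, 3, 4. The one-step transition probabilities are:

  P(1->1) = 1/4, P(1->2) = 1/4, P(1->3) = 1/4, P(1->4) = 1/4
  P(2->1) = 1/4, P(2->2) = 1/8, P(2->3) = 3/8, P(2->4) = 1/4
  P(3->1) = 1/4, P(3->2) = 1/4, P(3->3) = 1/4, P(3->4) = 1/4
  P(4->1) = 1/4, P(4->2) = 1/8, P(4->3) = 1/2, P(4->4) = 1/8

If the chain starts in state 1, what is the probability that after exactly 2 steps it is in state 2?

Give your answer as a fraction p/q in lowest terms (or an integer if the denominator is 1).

Computing P^2 by repeated multiplication:
P^1 =
  1: [1/4, 1/4, 1/4, 1/4]
  2: [1/4, 1/8, 3/8, 1/4]
  3: [1/4, 1/4, 1/4, 1/4]
  4: [1/4, 1/8, 1/2, 1/8]
P^2 =
  1: [1/4, 3/16, 11/32, 7/32]
  2: [1/4, 13/64, 21/64, 7/32]
  3: [1/4, 3/16, 11/32, 7/32]
  4: [1/4, 7/32, 19/64, 15/64]

(P^2)[1 -> 2] = 3/16

Answer: 3/16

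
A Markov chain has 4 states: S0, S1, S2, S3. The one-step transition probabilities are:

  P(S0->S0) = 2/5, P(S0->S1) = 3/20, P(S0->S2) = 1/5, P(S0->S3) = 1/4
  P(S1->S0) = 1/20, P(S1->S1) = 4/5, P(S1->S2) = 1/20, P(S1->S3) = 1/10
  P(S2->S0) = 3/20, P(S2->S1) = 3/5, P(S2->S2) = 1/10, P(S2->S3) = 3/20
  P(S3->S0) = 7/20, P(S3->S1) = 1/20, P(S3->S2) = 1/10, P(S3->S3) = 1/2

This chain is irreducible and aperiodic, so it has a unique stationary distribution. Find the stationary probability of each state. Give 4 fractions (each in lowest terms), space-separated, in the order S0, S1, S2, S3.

The stationary distribution satisfies pi = pi * P, i.e.:
  pi_S0 = 2/5*pi_S0 + 1/20*pi_S1 + 3/20*pi_S2 + 7/20*pi_S3
  pi_S1 = 3/20*pi_S0 + 4/5*pi_S1 + 3/5*pi_S2 + 1/20*pi_S3
  pi_S2 = 1/5*pi_S0 + 1/20*pi_S1 + 1/10*pi_S2 + 1/10*pi_S3
  pi_S3 = 1/4*pi_S0 + 1/10*pi_S1 + 3/20*pi_S2 + 1/2*pi_S3
with normalization: pi_S0 + pi_S1 + pi_S2 + pi_S3 = 1.

Using the first 3 balance equations plus normalization, the linear system A*pi = b is:
  [-3/5, 1/20, 3/20, 7/20] . pi = 0
  [3/20, -1/5, 3/5, 1/20] . pi = 0
  [1/5, 1/20, -9/10, 1/10] . pi = 0
  [1, 1, 1, 1] . pi = 1

Solving yields:
  pi_S0 = 489/2513
  pi_S1 = 1224/2513
  pi_S2 = 239/2513
  pi_S3 = 561/2513

Verification (pi * P):
  489/2513*2/5 + 1224/2513*1/20 + 239/2513*3/20 + 561/2513*7/20 = 489/2513 = pi_S0  (ok)
  489/2513*3/20 + 1224/2513*4/5 + 239/2513*3/5 + 561/2513*1/20 = 1224/2513 = pi_S1  (ok)
  489/2513*1/5 + 1224/2513*1/20 + 239/2513*1/10 + 561/2513*1/10 = 239/2513 = pi_S2  (ok)
  489/2513*1/4 + 1224/2513*1/10 + 239/2513*3/20 + 561/2513*1/2 = 561/2513 = pi_S3  (ok)

Answer: 489/2513 1224/2513 239/2513 561/2513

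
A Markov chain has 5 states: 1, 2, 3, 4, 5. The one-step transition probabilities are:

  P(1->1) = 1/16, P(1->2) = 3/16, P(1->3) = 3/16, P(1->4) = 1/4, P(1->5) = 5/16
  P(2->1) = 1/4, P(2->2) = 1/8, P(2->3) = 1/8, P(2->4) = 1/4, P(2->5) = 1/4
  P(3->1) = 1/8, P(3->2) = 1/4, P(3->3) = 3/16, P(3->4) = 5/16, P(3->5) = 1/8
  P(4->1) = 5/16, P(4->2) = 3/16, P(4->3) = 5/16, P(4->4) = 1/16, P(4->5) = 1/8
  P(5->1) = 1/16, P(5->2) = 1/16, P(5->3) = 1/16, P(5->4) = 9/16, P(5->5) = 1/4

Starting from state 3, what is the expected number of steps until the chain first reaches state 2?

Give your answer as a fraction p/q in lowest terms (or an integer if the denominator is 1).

Answer: 38608/7329

Derivation:
Let h_i = expected steps to first reach 2 from state i.
Boundary: h_2 = 0.
First-step equations for the other states:
  h_1 = 1 + 1/16*h_1 + 3/16*h_2 + 3/16*h_3 + 1/4*h_4 + 5/16*h_5
  h_3 = 1 + 1/8*h_1 + 1/4*h_2 + 3/16*h_3 + 5/16*h_4 + 1/8*h_5
  h_4 = 1 + 5/16*h_1 + 3/16*h_2 + 5/16*h_3 + 1/16*h_4 + 1/8*h_5
  h_5 = 1 + 1/16*h_1 + 1/16*h_2 + 1/16*h_3 + 9/16*h_4 + 1/4*h_5

Substituting h_2 = 0 and rearranging gives the linear system (I - Q) h = 1:
  [15/16, -3/16, -1/4, -5/16] . (h_1, h_3, h_4, h_5) = 1
  [-1/8, 13/16, -5/16, -1/8] . (h_1, h_3, h_4, h_5) = 1
  [-5/16, -5/16, 15/16, -1/8] . (h_1, h_3, h_4, h_5) = 1
  [-1/16, -1/16, -9/16, 3/4] . (h_1, h_3, h_4, h_5) = 1

Solving yields:
  h_1 = 42272/7329
  h_3 = 38608/7329
  h_4 = 13696/2443
  h_5 = 15776/2443

Starting state is 3, so the expected hitting time is h_3 = 38608/7329.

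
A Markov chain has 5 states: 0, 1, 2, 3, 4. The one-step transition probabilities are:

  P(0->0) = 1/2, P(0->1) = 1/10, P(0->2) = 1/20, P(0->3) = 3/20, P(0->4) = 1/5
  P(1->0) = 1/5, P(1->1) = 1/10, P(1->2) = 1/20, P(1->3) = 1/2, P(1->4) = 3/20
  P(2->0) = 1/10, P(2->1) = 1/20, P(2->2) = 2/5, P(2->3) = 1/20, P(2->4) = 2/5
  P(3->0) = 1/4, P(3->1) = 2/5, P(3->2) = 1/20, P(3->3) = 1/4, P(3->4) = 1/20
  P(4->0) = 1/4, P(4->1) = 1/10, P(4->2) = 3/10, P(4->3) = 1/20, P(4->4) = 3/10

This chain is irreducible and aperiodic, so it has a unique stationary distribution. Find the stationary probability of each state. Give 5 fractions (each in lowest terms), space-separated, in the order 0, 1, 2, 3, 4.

Answer: 6358/21827 3193/21827 3524/21827 3955/21827 369/1679

Derivation:
The stationary distribution satisfies pi = pi * P, i.e.:
  pi_0 = 1/2*pi_0 + 1/5*pi_1 + 1/10*pi_2 + 1/4*pi_3 + 1/4*pi_4
  pi_1 = 1/10*pi_0 + 1/10*pi_1 + 1/20*pi_2 + 2/5*pi_3 + 1/10*pi_4
  pi_2 = 1/20*pi_0 + 1/20*pi_1 + 2/5*pi_2 + 1/20*pi_3 + 3/10*pi_4
  pi_3 = 3/20*pi_0 + 1/2*pi_1 + 1/20*pi_2 + 1/4*pi_3 + 1/20*pi_4
  pi_4 = 1/5*pi_0 + 3/20*pi_1 + 2/5*pi_2 + 1/20*pi_3 + 3/10*pi_4
with normalization: pi_0 + pi_1 + pi_2 + pi_3 + pi_4 = 1.

Using the first 4 balance equations plus normalization, the linear system A*pi = b is:
  [-1/2, 1/5, 1/10, 1/4, 1/4] . pi = 0
  [1/10, -9/10, 1/20, 2/5, 1/10] . pi = 0
  [1/20, 1/20, -3/5, 1/20, 3/10] . pi = 0
  [3/20, 1/2, 1/20, -3/4, 1/20] . pi = 0
  [1, 1, 1, 1, 1] . pi = 1

Solving yields:
  pi_0 = 6358/21827
  pi_1 = 3193/21827
  pi_2 = 3524/21827
  pi_3 = 3955/21827
  pi_4 = 369/1679

Verification (pi * P):
  6358/21827*1/2 + 3193/21827*1/5 + 3524/21827*1/10 + 3955/21827*1/4 + 369/1679*1/4 = 6358/21827 = pi_0  (ok)
  6358/21827*1/10 + 3193/21827*1/10 + 3524/21827*1/20 + 3955/21827*2/5 + 369/1679*1/10 = 3193/21827 = pi_1  (ok)
  6358/21827*1/20 + 3193/21827*1/20 + 3524/21827*2/5 + 3955/21827*1/20 + 369/1679*3/10 = 3524/21827 = pi_2  (ok)
  6358/21827*3/20 + 3193/21827*1/2 + 3524/21827*1/20 + 3955/21827*1/4 + 369/1679*1/20 = 3955/21827 = pi_3  (ok)
  6358/21827*1/5 + 3193/21827*3/20 + 3524/21827*2/5 + 3955/21827*1/20 + 369/1679*3/10 = 369/1679 = pi_4  (ok)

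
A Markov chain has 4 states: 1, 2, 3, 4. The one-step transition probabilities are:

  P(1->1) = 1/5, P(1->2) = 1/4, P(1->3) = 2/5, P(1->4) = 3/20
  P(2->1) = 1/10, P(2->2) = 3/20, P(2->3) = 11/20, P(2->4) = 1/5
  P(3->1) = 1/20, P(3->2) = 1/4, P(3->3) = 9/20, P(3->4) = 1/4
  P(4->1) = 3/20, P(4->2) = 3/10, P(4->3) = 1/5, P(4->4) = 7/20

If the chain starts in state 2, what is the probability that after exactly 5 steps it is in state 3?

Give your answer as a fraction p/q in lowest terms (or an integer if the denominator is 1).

Computing P^5 by repeated multiplication:
P^1 =
  1: [1/5, 1/4, 2/5, 3/20]
  2: [1/10, 3/20, 11/20, 1/5]
  3: [1/20, 1/4, 9/20, 1/4]
  4: [3/20, 3/10, 1/5, 7/20]
P^2 =
  1: [43/400, 93/400, 171/400, 93/400]
  2: [37/400, 49/200, 41/100, 101/400]
  3: [19/200, 19/80, 41/100, 103/400]
  4: [49/400, 19/80, 77/200, 51/200]
P^3 =
  1: [101/1000, 1907/8000, 1639/4000, 2007/8000]
  2: [811/8000, 381/1600, 1627/4000, 203/800]
  3: [163/1600, 1913/8000, 3237/8000, 407/1600]
  4: [423/4000, 239/1000, 3231/8000, 2011/8000]
P^4 =
  1: [3269/32000, 38193/160000, 64971/160000, 40491/160000]
  2: [8199/80000, 1911/8000, 64849/160000, 40533/160000]
  3: [4107/40000, 38209/160000, 16209/40000, 40527/160000]
  4: [2059/20000, 38187/160000, 64923/160000, 20209/80000]
P^5 =
  1: [32821/320000, 152821/640000, 648793/1600000, 810099/3200000]
  2: [2053/20000, 764093/3200000, 1297377/3200000, 16201/64000]
  3: [328547/3200000, 764109/3200000, 259471/640000, 809989/3200000]
  4: [328439/3200000, 191011/800000, 324453/800000, 161941/640000]

(P^5)[2 -> 3] = 1297377/3200000

Answer: 1297377/3200000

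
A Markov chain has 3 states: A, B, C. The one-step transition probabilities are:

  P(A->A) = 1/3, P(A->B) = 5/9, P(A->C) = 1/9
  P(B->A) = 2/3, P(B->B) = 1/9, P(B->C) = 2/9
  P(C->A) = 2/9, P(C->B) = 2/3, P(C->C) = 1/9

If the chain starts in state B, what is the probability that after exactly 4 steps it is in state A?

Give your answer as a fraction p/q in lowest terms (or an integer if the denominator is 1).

Computing P^4 by repeated multiplication:
P^1 =
  A: [1/3, 5/9, 1/9]
  B: [2/3, 1/9, 2/9]
  C: [2/9, 2/3, 1/9]
P^2 =
  A: [41/81, 26/81, 14/81]
  B: [28/81, 43/81, 10/81]
  C: [44/81, 22/81, 5/27]
P^3 =
  A: [307/729, 35/81, 107/729]
  B: [362/729, 1/3, 124/729]
  C: [98/243, 332/729, 103/729]
P^4 =
  A: [3025/6561, 2492/6561, 116/729]
  B: [2792/6561, 2797/6561, 4/27]
  C: [3080/6561, 2420/6561, 1061/6561]

(P^4)[B -> A] = 2792/6561

Answer: 2792/6561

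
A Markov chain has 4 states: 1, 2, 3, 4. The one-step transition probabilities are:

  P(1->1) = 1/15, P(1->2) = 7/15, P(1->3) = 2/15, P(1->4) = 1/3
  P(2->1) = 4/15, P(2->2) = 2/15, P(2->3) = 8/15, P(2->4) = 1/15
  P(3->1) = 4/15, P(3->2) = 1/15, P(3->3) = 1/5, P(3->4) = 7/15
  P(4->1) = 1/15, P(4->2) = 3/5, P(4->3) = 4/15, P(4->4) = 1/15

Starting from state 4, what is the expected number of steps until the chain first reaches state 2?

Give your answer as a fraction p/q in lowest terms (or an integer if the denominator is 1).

Let h_i = expected steps to first reach 2 from state i.
Boundary: h_2 = 0.
First-step equations for the other states:
  h_1 = 1 + 1/15*h_1 + 7/15*h_2 + 2/15*h_3 + 1/3*h_4
  h_3 = 1 + 4/15*h_1 + 1/15*h_2 + 1/5*h_3 + 7/15*h_4
  h_4 = 1 + 1/15*h_1 + 3/5*h_2 + 4/15*h_3 + 1/15*h_4

Substituting h_2 = 0 and rearranging gives the linear system (I - Q) h = 1:
  [14/15, -2/15, -1/3] . (h_1, h_3, h_4) = 1
  [-4/15, 4/5, -7/15] . (h_1, h_3, h_4) = 1
  [-1/15, -4/15, 14/15] . (h_1, h_3, h_4) = 1

Solving yields:
  h_1 = 1965/847
  h_3 = 2790/847
  h_4 = 1845/847

Starting state is 4, so the expected hitting time is h_4 = 1845/847.

Answer: 1845/847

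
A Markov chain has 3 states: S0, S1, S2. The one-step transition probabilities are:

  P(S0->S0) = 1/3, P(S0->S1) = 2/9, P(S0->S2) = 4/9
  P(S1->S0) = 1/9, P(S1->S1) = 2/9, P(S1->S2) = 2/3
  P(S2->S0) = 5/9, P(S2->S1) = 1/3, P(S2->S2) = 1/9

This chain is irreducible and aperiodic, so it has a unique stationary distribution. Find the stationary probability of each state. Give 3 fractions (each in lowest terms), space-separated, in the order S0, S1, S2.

Answer: 19/53 14/53 20/53

Derivation:
The stationary distribution satisfies pi = pi * P, i.e.:
  pi_S0 = 1/3*pi_S0 + 1/9*pi_S1 + 5/9*pi_S2
  pi_S1 = 2/9*pi_S0 + 2/9*pi_S1 + 1/3*pi_S2
  pi_S2 = 4/9*pi_S0 + 2/3*pi_S1 + 1/9*pi_S2
with normalization: pi_S0 + pi_S1 + pi_S2 = 1.

Using the first 2 balance equations plus normalization, the linear system A*pi = b is:
  [-2/3, 1/9, 5/9] . pi = 0
  [2/9, -7/9, 1/3] . pi = 0
  [1, 1, 1] . pi = 1

Solving yields:
  pi_S0 = 19/53
  pi_S1 = 14/53
  pi_S2 = 20/53

Verification (pi * P):
  19/53*1/3 + 14/53*1/9 + 20/53*5/9 = 19/53 = pi_S0  (ok)
  19/53*2/9 + 14/53*2/9 + 20/53*1/3 = 14/53 = pi_S1  (ok)
  19/53*4/9 + 14/53*2/3 + 20/53*1/9 = 20/53 = pi_S2  (ok)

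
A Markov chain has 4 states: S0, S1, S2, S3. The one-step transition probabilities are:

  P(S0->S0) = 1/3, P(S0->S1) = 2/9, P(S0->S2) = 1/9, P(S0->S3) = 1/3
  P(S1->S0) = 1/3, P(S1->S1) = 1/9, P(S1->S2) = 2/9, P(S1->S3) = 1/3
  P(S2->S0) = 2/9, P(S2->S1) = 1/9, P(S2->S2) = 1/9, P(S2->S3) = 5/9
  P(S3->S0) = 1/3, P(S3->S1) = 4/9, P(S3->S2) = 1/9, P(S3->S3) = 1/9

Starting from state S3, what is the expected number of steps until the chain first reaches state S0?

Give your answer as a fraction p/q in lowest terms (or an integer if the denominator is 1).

Answer: 999/317

Derivation:
Let h_i = expected steps to first reach S0 from state i.
Boundary: h_S0 = 0.
First-step equations for the other states:
  h_S1 = 1 + 1/3*h_S0 + 1/9*h_S1 + 2/9*h_S2 + 1/3*h_S3
  h_S2 = 1 + 2/9*h_S0 + 1/9*h_S1 + 1/9*h_S2 + 5/9*h_S3
  h_S3 = 1 + 1/3*h_S0 + 4/9*h_S1 + 1/9*h_S2 + 1/9*h_S3

Substituting h_S0 = 0 and rearranging gives the linear system (I - Q) h = 1:
  [8/9, -2/9, -1/3] . (h_S1, h_S2, h_S3) = 1
  [-1/9, 8/9, -5/9] . (h_S1, h_S2, h_S3) = 1
  [-4/9, -1/9, 8/9] . (h_S1, h_S2, h_S3) = 1

Solving yields:
  h_S1 = 1008/317
  h_S2 = 1107/317
  h_S3 = 999/317

Starting state is S3, so the expected hitting time is h_S3 = 999/317.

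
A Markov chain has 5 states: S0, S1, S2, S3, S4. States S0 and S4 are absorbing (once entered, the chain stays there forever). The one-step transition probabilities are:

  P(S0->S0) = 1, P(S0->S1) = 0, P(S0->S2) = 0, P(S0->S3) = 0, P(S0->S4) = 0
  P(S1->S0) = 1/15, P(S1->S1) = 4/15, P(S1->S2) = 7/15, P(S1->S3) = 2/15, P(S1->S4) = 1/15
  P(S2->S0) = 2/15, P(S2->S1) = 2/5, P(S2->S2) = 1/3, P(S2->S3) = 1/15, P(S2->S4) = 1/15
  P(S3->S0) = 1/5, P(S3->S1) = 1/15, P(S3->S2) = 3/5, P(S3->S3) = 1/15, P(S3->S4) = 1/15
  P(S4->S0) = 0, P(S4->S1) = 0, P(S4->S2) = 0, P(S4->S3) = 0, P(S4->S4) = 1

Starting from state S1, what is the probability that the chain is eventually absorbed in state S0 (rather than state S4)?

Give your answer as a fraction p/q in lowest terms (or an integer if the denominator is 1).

Answer: 222/359

Derivation:
Let a_i = P(absorbed in S0 | start in state i).
Boundary conditions: a_S0 = 1, a_S4 = 0.
For each transient state i, a_i = sum_j P(i->j) * a_j:
  a_S1 = 1/15*a_S0 + 4/15*a_S1 + 7/15*a_S2 + 2/15*a_S3 + 1/15*a_S4
  a_S2 = 2/15*a_S0 + 2/5*a_S1 + 1/3*a_S2 + 1/15*a_S3 + 1/15*a_S4
  a_S3 = 1/5*a_S0 + 1/15*a_S1 + 3/5*a_S2 + 1/15*a_S3 + 1/15*a_S4

Substituting a_S0 = 1 and a_S4 = 0, rearrange to (I - Q) a = r where r[i] = P(i -> S0):
  [11/15, -7/15, -2/15] . (a_S1, a_S2, a_S3) = 1/15
  [-2/5, 2/3, -1/15] . (a_S1, a_S2, a_S3) = 2/15
  [-1/15, -3/5, 14/15] . (a_S1, a_S2, a_S3) = 1/5

Solving yields:
  a_S1 = 222/359
  a_S2 = 229/359
  a_S3 = 240/359

Starting state is S1, so the absorption probability is a_S1 = 222/359.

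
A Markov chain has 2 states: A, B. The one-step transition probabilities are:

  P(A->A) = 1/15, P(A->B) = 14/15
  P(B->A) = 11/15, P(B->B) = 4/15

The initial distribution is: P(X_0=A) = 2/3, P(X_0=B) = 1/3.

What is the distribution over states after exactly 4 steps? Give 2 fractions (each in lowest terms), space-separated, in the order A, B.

Answer: 589/1215 626/1215

Derivation:
Propagating the distribution step by step (d_{t+1} = d_t * P):
d_0 = (A=2/3, B=1/3)
  d_1[A] = 2/3*1/15 + 1/3*11/15 = 13/45
  d_1[B] = 2/3*14/15 + 1/3*4/15 = 32/45
d_1 = (A=13/45, B=32/45)
  d_2[A] = 13/45*1/15 + 32/45*11/15 = 73/135
  d_2[B] = 13/45*14/15 + 32/45*4/15 = 62/135
d_2 = (A=73/135, B=62/135)
  d_3[A] = 73/135*1/15 + 62/135*11/15 = 151/405
  d_3[B] = 73/135*14/15 + 62/135*4/15 = 254/405
d_3 = (A=151/405, B=254/405)
  d_4[A] = 151/405*1/15 + 254/405*11/15 = 589/1215
  d_4[B] = 151/405*14/15 + 254/405*4/15 = 626/1215
d_4 = (A=589/1215, B=626/1215)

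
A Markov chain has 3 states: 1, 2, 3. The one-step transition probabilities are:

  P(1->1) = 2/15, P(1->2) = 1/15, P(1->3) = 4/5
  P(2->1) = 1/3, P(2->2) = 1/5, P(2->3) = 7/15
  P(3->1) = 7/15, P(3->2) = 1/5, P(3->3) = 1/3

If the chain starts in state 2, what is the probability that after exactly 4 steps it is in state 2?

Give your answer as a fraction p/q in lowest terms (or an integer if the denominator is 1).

Computing P^4 by repeated multiplication:
P^1 =
  1: [2/15, 1/15, 4/5]
  2: [1/3, 1/5, 7/15]
  3: [7/15, 1/5, 1/3]
P^2 =
  1: [31/75, 41/225, 91/225]
  2: [74/225, 7/45, 116/225]
  3: [64/225, 31/225, 26/45]
P^3 =
  1: [1028/3375, 163/1125, 1858/3375]
  2: [227/675, 527/3375, 571/1125]
  3: [1193/3375, 547/3375, 109/225]
P^4 =
  1: [17507/50625, 8069/50625, 25049/50625]
  2: [5632/16875, 1571/10125, 25874/50625]
  3: [5522/16875, 7739/50625, 5264/10125]

(P^4)[2 -> 2] = 1571/10125

Answer: 1571/10125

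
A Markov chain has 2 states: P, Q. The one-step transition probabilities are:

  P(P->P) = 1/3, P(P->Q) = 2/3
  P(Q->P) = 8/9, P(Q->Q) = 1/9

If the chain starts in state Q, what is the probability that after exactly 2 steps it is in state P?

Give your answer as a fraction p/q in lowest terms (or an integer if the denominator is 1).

Answer: 32/81

Derivation:
Computing P^2 by repeated multiplication:
P^1 =
  P: [1/3, 2/3]
  Q: [8/9, 1/9]
P^2 =
  P: [19/27, 8/27]
  Q: [32/81, 49/81]

(P^2)[Q -> P] = 32/81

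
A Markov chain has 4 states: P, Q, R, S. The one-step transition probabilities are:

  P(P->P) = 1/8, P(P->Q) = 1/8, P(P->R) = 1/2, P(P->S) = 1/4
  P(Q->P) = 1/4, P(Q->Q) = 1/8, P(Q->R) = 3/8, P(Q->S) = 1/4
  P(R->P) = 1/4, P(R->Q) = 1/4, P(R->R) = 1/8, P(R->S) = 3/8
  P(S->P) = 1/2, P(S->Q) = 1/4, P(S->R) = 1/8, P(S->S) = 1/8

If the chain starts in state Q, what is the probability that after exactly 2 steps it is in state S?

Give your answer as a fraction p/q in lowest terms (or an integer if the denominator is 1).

Computing P^2 by repeated multiplication:
P^1 =
  P: [1/8, 1/8, 1/2, 1/4]
  Q: [1/4, 1/8, 3/8, 1/4]
  R: [1/4, 1/4, 1/8, 3/8]
  S: [1/2, 1/4, 1/8, 1/8]
P^2 =
  P: [19/64, 7/32, 13/64, 9/32]
  Q: [9/32, 13/64, 1/4, 17/64]
  R: [5/16, 3/16, 9/32, 7/32]
  S: [7/32, 5/32, 3/8, 1/4]

(P^2)[Q -> S] = 17/64

Answer: 17/64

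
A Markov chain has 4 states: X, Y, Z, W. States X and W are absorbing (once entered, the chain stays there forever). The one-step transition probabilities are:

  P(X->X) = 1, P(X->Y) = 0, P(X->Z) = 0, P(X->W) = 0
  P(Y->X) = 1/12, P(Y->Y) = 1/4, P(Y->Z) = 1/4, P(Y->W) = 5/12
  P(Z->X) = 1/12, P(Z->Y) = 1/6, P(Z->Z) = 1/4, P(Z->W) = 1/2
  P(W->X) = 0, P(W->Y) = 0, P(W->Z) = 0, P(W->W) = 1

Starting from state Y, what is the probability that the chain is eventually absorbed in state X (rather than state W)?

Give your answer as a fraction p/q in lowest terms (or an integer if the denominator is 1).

Answer: 4/25

Derivation:
Let a_i = P(absorbed in X | start in state i).
Boundary conditions: a_X = 1, a_W = 0.
For each transient state i, a_i = sum_j P(i->j) * a_j:
  a_Y = 1/12*a_X + 1/4*a_Y + 1/4*a_Z + 5/12*a_W
  a_Z = 1/12*a_X + 1/6*a_Y + 1/4*a_Z + 1/2*a_W

Substituting a_X = 1 and a_W = 0, rearrange to (I - Q) a = r where r[i] = P(i -> X):
  [3/4, -1/4] . (a_Y, a_Z) = 1/12
  [-1/6, 3/4] . (a_Y, a_Z) = 1/12

Solving yields:
  a_Y = 4/25
  a_Z = 11/75

Starting state is Y, so the absorption probability is a_Y = 4/25.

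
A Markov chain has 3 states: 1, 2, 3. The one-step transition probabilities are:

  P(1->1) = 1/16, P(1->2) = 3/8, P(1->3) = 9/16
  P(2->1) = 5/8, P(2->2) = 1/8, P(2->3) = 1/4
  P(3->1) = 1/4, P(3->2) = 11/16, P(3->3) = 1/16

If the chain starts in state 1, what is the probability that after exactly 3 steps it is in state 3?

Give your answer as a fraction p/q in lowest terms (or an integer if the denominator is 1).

Computing P^3 by repeated multiplication:
P^1 =
  1: [1/16, 3/8, 9/16]
  2: [5/8, 1/8, 1/4]
  3: [1/4, 11/16, 1/16]
P^2 =
  1: [97/256, 117/256, 21/128]
  2: [23/128, 27/64, 51/128]
  3: [59/128, 57/256, 81/256]
P^3 =
  1: [1435/4096, 639/2048, 1383/4096]
  2: [767/2048, 807/2048, 237/1024]
  3: [253/1024, 1713/4096, 1371/4096]

(P^3)[1 -> 3] = 1383/4096

Answer: 1383/4096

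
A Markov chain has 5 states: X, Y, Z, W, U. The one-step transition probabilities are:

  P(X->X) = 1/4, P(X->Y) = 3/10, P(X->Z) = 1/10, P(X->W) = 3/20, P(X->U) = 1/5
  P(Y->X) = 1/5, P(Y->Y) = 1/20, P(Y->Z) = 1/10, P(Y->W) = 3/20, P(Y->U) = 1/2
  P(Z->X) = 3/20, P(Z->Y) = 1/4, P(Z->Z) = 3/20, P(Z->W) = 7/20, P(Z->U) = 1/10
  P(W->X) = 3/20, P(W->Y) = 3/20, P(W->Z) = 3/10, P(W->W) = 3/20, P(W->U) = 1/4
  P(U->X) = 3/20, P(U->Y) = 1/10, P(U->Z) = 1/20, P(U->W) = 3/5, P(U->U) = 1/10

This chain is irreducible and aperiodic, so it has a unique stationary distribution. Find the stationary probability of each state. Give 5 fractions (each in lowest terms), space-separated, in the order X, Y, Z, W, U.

The stationary distribution satisfies pi = pi * P, i.e.:
  pi_X = 1/4*pi_X + 1/5*pi_Y + 3/20*pi_Z + 3/20*pi_W + 3/20*pi_U
  pi_Y = 3/10*pi_X + 1/20*pi_Y + 1/4*pi_Z + 3/20*pi_W + 1/10*pi_U
  pi_Z = 1/10*pi_X + 1/10*pi_Y + 3/20*pi_Z + 3/10*pi_W + 1/20*pi_U
  pi_W = 3/20*pi_X + 3/20*pi_Y + 7/20*pi_Z + 3/20*pi_W + 3/5*pi_U
  pi_U = 1/5*pi_X + 1/2*pi_Y + 1/10*pi_Z + 1/4*pi_W + 1/10*pi_U
with normalization: pi_X + pi_Y + pi_Z + pi_W + pi_U = 1.

Using the first 4 balance equations plus normalization, the linear system A*pi = b is:
  [-3/4, 1/5, 3/20, 3/20, 3/20] . pi = 0
  [3/10, -19/20, 1/4, 3/20, 1/10] . pi = 0
  [1/10, 1/10, -17/20, 3/10, 1/20] . pi = 0
  [3/20, 3/20, 7/20, -17/20, 3/5] . pi = 0
  [1, 1, 1, 1, 1] . pi = 1

Solving yields:
  pi_X = 36678/208663
  pi_Y = 34215/208663
  pi_Z = 31877/208663
  pi_W = 58846/208663
  pi_U = 517/2293

Verification (pi * P):
  36678/208663*1/4 + 34215/208663*1/5 + 31877/208663*3/20 + 58846/208663*3/20 + 517/2293*3/20 = 36678/208663 = pi_X  (ok)
  36678/208663*3/10 + 34215/208663*1/20 + 31877/208663*1/4 + 58846/208663*3/20 + 517/2293*1/10 = 34215/208663 = pi_Y  (ok)
  36678/208663*1/10 + 34215/208663*1/10 + 31877/208663*3/20 + 58846/208663*3/10 + 517/2293*1/20 = 31877/208663 = pi_Z  (ok)
  36678/208663*3/20 + 34215/208663*3/20 + 31877/208663*7/20 + 58846/208663*3/20 + 517/2293*3/5 = 58846/208663 = pi_W  (ok)
  36678/208663*1/5 + 34215/208663*1/2 + 31877/208663*1/10 + 58846/208663*1/4 + 517/2293*1/10 = 517/2293 = pi_U  (ok)

Answer: 36678/208663 34215/208663 31877/208663 58846/208663 517/2293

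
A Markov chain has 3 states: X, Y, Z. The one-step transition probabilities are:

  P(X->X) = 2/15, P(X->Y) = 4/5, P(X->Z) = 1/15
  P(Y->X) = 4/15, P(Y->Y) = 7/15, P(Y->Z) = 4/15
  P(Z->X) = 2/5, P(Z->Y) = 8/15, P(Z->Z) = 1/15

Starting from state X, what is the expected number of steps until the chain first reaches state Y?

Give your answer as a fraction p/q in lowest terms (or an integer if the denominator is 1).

Let h_i = expected steps to first reach Y from state i.
Boundary: h_Y = 0.
First-step equations for the other states:
  h_X = 1 + 2/15*h_X + 4/5*h_Y + 1/15*h_Z
  h_Z = 1 + 2/5*h_X + 8/15*h_Y + 1/15*h_Z

Substituting h_Y = 0 and rearranging gives the linear system (I - Q) h = 1:
  [13/15, -1/15] . (h_X, h_Z) = 1
  [-2/5, 14/15] . (h_X, h_Z) = 1

Solving yields:
  h_X = 225/176
  h_Z = 285/176

Starting state is X, so the expected hitting time is h_X = 225/176.

Answer: 225/176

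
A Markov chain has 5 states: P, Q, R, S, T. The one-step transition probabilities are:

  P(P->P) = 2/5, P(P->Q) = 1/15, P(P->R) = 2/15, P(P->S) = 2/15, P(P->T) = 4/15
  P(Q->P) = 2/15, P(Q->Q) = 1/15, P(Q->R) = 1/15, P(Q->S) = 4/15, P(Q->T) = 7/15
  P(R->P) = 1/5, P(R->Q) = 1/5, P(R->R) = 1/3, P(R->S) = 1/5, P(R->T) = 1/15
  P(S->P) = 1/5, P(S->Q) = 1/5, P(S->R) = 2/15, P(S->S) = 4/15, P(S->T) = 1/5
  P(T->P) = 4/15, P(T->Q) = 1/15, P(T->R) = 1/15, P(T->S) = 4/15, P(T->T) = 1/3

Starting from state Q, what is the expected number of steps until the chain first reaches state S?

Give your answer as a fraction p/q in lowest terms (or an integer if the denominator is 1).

Let h_i = expected steps to first reach S from state i.
Boundary: h_S = 0.
First-step equations for the other states:
  h_P = 1 + 2/5*h_P + 1/15*h_Q + 2/15*h_R + 2/15*h_S + 4/15*h_T
  h_Q = 1 + 2/15*h_P + 1/15*h_Q + 1/15*h_R + 4/15*h_S + 7/15*h_T
  h_R = 1 + 1/5*h_P + 1/5*h_Q + 1/3*h_R + 1/5*h_S + 1/15*h_T
  h_T = 1 + 4/15*h_P + 1/15*h_Q + 1/15*h_R + 4/15*h_S + 1/3*h_T

Substituting h_S = 0 and rearranging gives the linear system (I - Q) h = 1:
  [3/5, -1/15, -2/15, -4/15] . (h_P, h_Q, h_R, h_T) = 1
  [-2/15, 14/15, -1/15, -7/15] . (h_P, h_Q, h_R, h_T) = 1
  [-1/5, -1/5, 2/3, -1/15] . (h_P, h_Q, h_R, h_T) = 1
  [-4/15, -1/15, -1/15, 2/3] . (h_P, h_Q, h_R, h_T) = 1

Solving yields:
  h_P = 7527/1433
  h_Q = 6354/1433
  h_R = 6963/1433
  h_T = 6492/1433

Starting state is Q, so the expected hitting time is h_Q = 6354/1433.

Answer: 6354/1433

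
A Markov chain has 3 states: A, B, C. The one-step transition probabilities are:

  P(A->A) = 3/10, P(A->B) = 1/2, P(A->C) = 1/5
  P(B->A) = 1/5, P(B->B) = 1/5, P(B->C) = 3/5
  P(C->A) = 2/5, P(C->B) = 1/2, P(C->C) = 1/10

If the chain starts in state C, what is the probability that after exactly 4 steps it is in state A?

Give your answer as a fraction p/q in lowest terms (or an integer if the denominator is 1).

Computing P^4 by repeated multiplication:
P^1 =
  A: [3/10, 1/2, 1/5]
  B: [1/5, 1/5, 3/5]
  C: [2/5, 1/2, 1/10]
P^2 =
  A: [27/100, 7/20, 19/50]
  B: [17/50, 11/25, 11/50]
  C: [13/50, 7/20, 39/100]
P^3 =
  A: [303/1000, 79/200, 151/500]
  B: [139/500, 46/125, 177/500]
  C: [38/125, 79/200, 301/1000]
P^4 =
  A: [2907/10000, 763/2000, 1639/5000]
  B: [1493/5000, 487/1250, 1559/5000]
  C: [1453/5000, 763/2000, 3279/10000]

(P^4)[C -> A] = 1453/5000

Answer: 1453/5000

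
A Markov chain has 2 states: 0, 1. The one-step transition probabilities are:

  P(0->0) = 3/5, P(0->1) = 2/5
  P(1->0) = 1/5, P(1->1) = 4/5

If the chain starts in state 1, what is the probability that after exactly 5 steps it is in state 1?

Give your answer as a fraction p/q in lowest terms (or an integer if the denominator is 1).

Answer: 2094/3125

Derivation:
Computing P^5 by repeated multiplication:
P^1 =
  0: [3/5, 2/5]
  1: [1/5, 4/5]
P^2 =
  0: [11/25, 14/25]
  1: [7/25, 18/25]
P^3 =
  0: [47/125, 78/125]
  1: [39/125, 86/125]
P^4 =
  0: [219/625, 406/625]
  1: [203/625, 422/625]
P^5 =
  0: [1063/3125, 2062/3125]
  1: [1031/3125, 2094/3125]

(P^5)[1 -> 1] = 2094/3125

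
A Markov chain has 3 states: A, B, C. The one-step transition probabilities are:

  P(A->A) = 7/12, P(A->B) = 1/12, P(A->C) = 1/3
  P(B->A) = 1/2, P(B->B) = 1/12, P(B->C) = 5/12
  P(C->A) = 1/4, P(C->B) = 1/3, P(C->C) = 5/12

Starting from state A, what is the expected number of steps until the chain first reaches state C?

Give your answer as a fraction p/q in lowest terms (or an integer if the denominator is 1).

Answer: 144/49

Derivation:
Let h_i = expected steps to first reach C from state i.
Boundary: h_C = 0.
First-step equations for the other states:
  h_A = 1 + 7/12*h_A + 1/12*h_B + 1/3*h_C
  h_B = 1 + 1/2*h_A + 1/12*h_B + 5/12*h_C

Substituting h_C = 0 and rearranging gives the linear system (I - Q) h = 1:
  [5/12, -1/12] . (h_A, h_B) = 1
  [-1/2, 11/12] . (h_A, h_B) = 1

Solving yields:
  h_A = 144/49
  h_B = 132/49

Starting state is A, so the expected hitting time is h_A = 144/49.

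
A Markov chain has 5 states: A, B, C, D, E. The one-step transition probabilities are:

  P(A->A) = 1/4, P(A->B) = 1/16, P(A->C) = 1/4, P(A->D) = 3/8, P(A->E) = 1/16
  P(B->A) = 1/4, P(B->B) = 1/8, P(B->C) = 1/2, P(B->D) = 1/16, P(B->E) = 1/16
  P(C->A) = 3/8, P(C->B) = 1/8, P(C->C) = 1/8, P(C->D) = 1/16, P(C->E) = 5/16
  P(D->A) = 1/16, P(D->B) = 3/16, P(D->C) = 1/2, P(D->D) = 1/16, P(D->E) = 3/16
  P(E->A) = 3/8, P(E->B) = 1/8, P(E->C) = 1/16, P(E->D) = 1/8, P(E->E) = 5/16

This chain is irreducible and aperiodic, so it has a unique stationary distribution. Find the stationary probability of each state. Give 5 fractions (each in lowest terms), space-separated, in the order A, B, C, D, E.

The stationary distribution satisfies pi = pi * P, i.e.:
  pi_A = 1/4*pi_A + 1/4*pi_B + 3/8*pi_C + 1/16*pi_D + 3/8*pi_E
  pi_B = 1/16*pi_A + 1/8*pi_B + 1/8*pi_C + 3/16*pi_D + 1/8*pi_E
  pi_C = 1/4*pi_A + 1/2*pi_B + 1/8*pi_C + 1/2*pi_D + 1/16*pi_E
  pi_D = 3/8*pi_A + 1/16*pi_B + 1/16*pi_C + 1/16*pi_D + 1/8*pi_E
  pi_E = 1/16*pi_A + 1/16*pi_B + 5/16*pi_C + 3/16*pi_D + 5/16*pi_E
with normalization: pi_A + pi_B + pi_C + pi_D + pi_E = 1.

Using the first 4 balance equations plus normalization, the linear system A*pi = b is:
  [-3/4, 1/4, 3/8, 1/16, 3/8] . pi = 0
  [1/16, -7/8, 1/8, 3/16, 1/8] . pi = 0
  [1/4, 1/2, -7/8, 1/2, 1/16] . pi = 0
  [3/8, 1/16, 1/16, -15/16, 1/8] . pi = 0
  [1, 1, 1, 1, 1] . pi = 1

Solving yields:
  pi_A = 11039/40056
  pi_B = 9439/80112
  pi_C = 20171/80112
  pi_D = 6439/40056
  pi_E = 2591/13352

Verification (pi * P):
  11039/40056*1/4 + 9439/80112*1/4 + 20171/80112*3/8 + 6439/40056*1/16 + 2591/13352*3/8 = 11039/40056 = pi_A  (ok)
  11039/40056*1/16 + 9439/80112*1/8 + 20171/80112*1/8 + 6439/40056*3/16 + 2591/13352*1/8 = 9439/80112 = pi_B  (ok)
  11039/40056*1/4 + 9439/80112*1/2 + 20171/80112*1/8 + 6439/40056*1/2 + 2591/13352*1/16 = 20171/80112 = pi_C  (ok)
  11039/40056*3/8 + 9439/80112*1/16 + 20171/80112*1/16 + 6439/40056*1/16 + 2591/13352*1/8 = 6439/40056 = pi_D  (ok)
  11039/40056*1/16 + 9439/80112*1/16 + 20171/80112*5/16 + 6439/40056*3/16 + 2591/13352*5/16 = 2591/13352 = pi_E  (ok)

Answer: 11039/40056 9439/80112 20171/80112 6439/40056 2591/13352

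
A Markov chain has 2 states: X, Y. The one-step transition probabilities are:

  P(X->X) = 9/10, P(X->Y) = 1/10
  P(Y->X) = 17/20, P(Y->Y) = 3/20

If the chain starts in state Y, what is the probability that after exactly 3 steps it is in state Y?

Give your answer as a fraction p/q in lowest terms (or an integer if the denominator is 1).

Computing P^3 by repeated multiplication:
P^1 =
  X: [9/10, 1/10]
  Y: [17/20, 3/20]
P^2 =
  X: [179/200, 21/200]
  Y: [357/400, 43/400]
P^3 =
  X: [3579/4000, 421/4000]
  Y: [7157/8000, 843/8000]

(P^3)[Y -> Y] = 843/8000

Answer: 843/8000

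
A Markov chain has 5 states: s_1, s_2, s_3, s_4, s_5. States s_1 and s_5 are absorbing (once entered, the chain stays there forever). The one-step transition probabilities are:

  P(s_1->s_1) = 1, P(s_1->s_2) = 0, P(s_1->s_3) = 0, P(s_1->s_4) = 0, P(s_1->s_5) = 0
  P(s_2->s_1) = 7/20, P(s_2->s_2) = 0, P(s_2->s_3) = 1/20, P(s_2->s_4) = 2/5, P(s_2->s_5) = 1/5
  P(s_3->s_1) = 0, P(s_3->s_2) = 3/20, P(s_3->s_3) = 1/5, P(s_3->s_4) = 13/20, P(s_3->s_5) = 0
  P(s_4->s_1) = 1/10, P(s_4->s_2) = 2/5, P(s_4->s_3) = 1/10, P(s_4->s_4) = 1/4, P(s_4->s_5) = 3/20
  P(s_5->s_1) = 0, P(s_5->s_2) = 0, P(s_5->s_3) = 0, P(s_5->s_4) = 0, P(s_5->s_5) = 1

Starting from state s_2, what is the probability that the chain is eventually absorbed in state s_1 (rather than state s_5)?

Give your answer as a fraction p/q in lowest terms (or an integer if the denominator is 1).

Let a_i = P(absorbed in s_1 | start in state i).
Boundary conditions: a_s_1 = 1, a_s_5 = 0.
For each transient state i, a_i = sum_j P(i->j) * a_j:
  a_s_2 = 7/20*a_s_1 + 0*a_s_2 + 1/20*a_s_3 + 2/5*a_s_4 + 1/5*a_s_5
  a_s_3 = 0*a_s_1 + 3/20*a_s_2 + 1/5*a_s_3 + 13/20*a_s_4 + 0*a_s_5
  a_s_4 = 1/10*a_s_1 + 2/5*a_s_2 + 1/10*a_s_3 + 1/4*a_s_4 + 3/20*a_s_5

Substituting a_s_1 = 1 and a_s_5 = 0, rearrange to (I - Q) a = r where r[i] = P(i -> s_1):
  [1, -1/20, -2/5] . (a_s_2, a_s_3, a_s_4) = 7/20
  [-3/20, 4/5, -13/20] . (a_s_2, a_s_3, a_s_4) = 0
  [-2/5, -1/10, 3/4] . (a_s_2, a_s_3, a_s_4) = 1/10

Solving yields:
  a_s_2 = 1780/3059
  a_s_3 = 1611/3059
  a_s_4 = 1572/3059

Starting state is s_2, so the absorption probability is a_s_2 = 1780/3059.

Answer: 1780/3059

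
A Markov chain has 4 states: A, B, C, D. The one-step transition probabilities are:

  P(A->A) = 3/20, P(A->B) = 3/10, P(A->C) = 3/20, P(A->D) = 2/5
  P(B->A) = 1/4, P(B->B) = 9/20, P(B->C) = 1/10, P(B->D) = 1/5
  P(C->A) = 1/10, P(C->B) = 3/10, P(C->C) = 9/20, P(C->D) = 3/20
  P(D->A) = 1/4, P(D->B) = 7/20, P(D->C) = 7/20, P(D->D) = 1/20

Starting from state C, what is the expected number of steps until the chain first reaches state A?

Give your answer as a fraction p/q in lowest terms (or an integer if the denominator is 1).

Answer: 3730/661

Derivation:
Let h_i = expected steps to first reach A from state i.
Boundary: h_A = 0.
First-step equations for the other states:
  h_B = 1 + 1/4*h_A + 9/20*h_B + 1/10*h_C + 1/5*h_D
  h_C = 1 + 1/10*h_A + 3/10*h_B + 9/20*h_C + 3/20*h_D
  h_D = 1 + 1/4*h_A + 7/20*h_B + 7/20*h_C + 1/20*h_D

Substituting h_A = 0 and rearranging gives the linear system (I - Q) h = 1:
  [11/20, -1/10, -1/5] . (h_B, h_C, h_D) = 1
  [-3/10, 11/20, -3/20] . (h_B, h_C, h_D) = 1
  [-7/20, -7/20, 19/20] . (h_B, h_C, h_D) = 1

Solving yields:
  h_B = 3040/661
  h_C = 3730/661
  h_D = 3190/661

Starting state is C, so the expected hitting time is h_C = 3730/661.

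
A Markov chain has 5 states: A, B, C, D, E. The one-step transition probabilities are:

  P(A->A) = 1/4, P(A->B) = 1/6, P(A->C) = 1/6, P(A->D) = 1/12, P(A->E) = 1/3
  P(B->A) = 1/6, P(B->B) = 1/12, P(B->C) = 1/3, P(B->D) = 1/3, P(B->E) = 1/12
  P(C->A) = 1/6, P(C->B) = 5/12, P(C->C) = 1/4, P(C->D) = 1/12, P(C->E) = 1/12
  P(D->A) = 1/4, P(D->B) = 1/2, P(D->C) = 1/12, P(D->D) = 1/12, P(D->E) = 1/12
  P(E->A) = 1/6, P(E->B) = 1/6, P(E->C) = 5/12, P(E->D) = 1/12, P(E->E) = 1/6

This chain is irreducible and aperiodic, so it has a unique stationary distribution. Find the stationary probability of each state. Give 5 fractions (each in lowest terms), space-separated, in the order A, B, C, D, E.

The stationary distribution satisfies pi = pi * P, i.e.:
  pi_A = 1/4*pi_A + 1/6*pi_B + 1/6*pi_C + 1/4*pi_D + 1/6*pi_E
  pi_B = 1/6*pi_A + 1/12*pi_B + 5/12*pi_C + 1/2*pi_D + 1/6*pi_E
  pi_C = 1/6*pi_A + 1/3*pi_B + 1/4*pi_C + 1/12*pi_D + 5/12*pi_E
  pi_D = 1/12*pi_A + 1/3*pi_B + 1/12*pi_C + 1/12*pi_D + 1/12*pi_E
  pi_E = 1/3*pi_A + 1/12*pi_B + 1/12*pi_C + 1/12*pi_D + 1/6*pi_E
with normalization: pi_A + pi_B + pi_C + pi_D + pi_E = 1.

Using the first 4 balance equations plus normalization, the linear system A*pi = b is:
  [-3/4, 1/6, 1/6, 1/4, 1/6] . pi = 0
  [1/6, -11/12, 5/12, 1/2, 1/6] . pi = 0
  [1/6, 1/3, -3/4, 1/12, 5/12] . pi = 0
  [1/12, 1/3, 1/12, -11/12, 1/12] . pi = 0
  [1, 1, 1, 1, 1] . pi = 1

Solving yields:
  pi_A = 898/4599
  pi_B = 1187/4599
  pi_C = 1171/4599
  pi_D = 680/4599
  pi_E = 221/1533

Verification (pi * P):
  898/4599*1/4 + 1187/4599*1/6 + 1171/4599*1/6 + 680/4599*1/4 + 221/1533*1/6 = 898/4599 = pi_A  (ok)
  898/4599*1/6 + 1187/4599*1/12 + 1171/4599*5/12 + 680/4599*1/2 + 221/1533*1/6 = 1187/4599 = pi_B  (ok)
  898/4599*1/6 + 1187/4599*1/3 + 1171/4599*1/4 + 680/4599*1/12 + 221/1533*5/12 = 1171/4599 = pi_C  (ok)
  898/4599*1/12 + 1187/4599*1/3 + 1171/4599*1/12 + 680/4599*1/12 + 221/1533*1/12 = 680/4599 = pi_D  (ok)
  898/4599*1/3 + 1187/4599*1/12 + 1171/4599*1/12 + 680/4599*1/12 + 221/1533*1/6 = 221/1533 = pi_E  (ok)

Answer: 898/4599 1187/4599 1171/4599 680/4599 221/1533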